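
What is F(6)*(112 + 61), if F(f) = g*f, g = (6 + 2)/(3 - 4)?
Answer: -8304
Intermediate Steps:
g = -8 (g = 8/(-1) = 8*(-1) = -8)
F(f) = -8*f
F(6)*(112 + 61) = (-8*6)*(112 + 61) = -48*173 = -8304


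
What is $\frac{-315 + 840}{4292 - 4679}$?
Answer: $- \frac{175}{129} \approx -1.3566$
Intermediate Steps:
$\frac{-315 + 840}{4292 - 4679} = \frac{525}{-387} = 525 \left(- \frac{1}{387}\right) = - \frac{175}{129}$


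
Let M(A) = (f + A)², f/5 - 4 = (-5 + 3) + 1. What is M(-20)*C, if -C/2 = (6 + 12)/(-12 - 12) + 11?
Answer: -1025/2 ≈ -512.50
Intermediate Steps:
f = 15 (f = 20 + 5*((-5 + 3) + 1) = 20 + 5*(-2 + 1) = 20 + 5*(-1) = 20 - 5 = 15)
M(A) = (15 + A)²
C = -41/2 (C = -2*((6 + 12)/(-12 - 12) + 11) = -2*(18/(-24) + 11) = -2*(18*(-1/24) + 11) = -2*(-¾ + 11) = -2*41/4 = -41/2 ≈ -20.500)
M(-20)*C = (15 - 20)²*(-41/2) = (-5)²*(-41/2) = 25*(-41/2) = -1025/2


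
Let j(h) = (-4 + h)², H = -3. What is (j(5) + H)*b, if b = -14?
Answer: 28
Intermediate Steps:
(j(5) + H)*b = ((-4 + 5)² - 3)*(-14) = (1² - 3)*(-14) = (1 - 3)*(-14) = -2*(-14) = 28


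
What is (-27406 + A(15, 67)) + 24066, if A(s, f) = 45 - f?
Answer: -3362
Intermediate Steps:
(-27406 + A(15, 67)) + 24066 = (-27406 + (45 - 1*67)) + 24066 = (-27406 + (45 - 67)) + 24066 = (-27406 - 22) + 24066 = -27428 + 24066 = -3362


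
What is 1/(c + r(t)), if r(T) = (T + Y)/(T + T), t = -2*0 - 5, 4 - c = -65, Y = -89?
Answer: 5/392 ≈ 0.012755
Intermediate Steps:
c = 69 (c = 4 - 1*(-65) = 4 + 65 = 69)
t = -5 (t = 0 - 5 = -5)
r(T) = (-89 + T)/(2*T) (r(T) = (T - 89)/(T + T) = (-89 + T)/((2*T)) = (-89 + T)*(1/(2*T)) = (-89 + T)/(2*T))
1/(c + r(t)) = 1/(69 + (½)*(-89 - 5)/(-5)) = 1/(69 + (½)*(-⅕)*(-94)) = 1/(69 + 47/5) = 1/(392/5) = 5/392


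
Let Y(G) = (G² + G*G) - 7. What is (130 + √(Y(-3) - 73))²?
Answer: (130 + I*√62)² ≈ 16838.0 + 2047.2*I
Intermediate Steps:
Y(G) = -7 + 2*G² (Y(G) = (G² + G²) - 7 = 2*G² - 7 = -7 + 2*G²)
(130 + √(Y(-3) - 73))² = (130 + √((-7 + 2*(-3)²) - 73))² = (130 + √((-7 + 2*9) - 73))² = (130 + √((-7 + 18) - 73))² = (130 + √(11 - 73))² = (130 + √(-62))² = (130 + I*√62)²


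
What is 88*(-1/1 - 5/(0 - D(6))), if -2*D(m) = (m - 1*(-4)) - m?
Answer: -308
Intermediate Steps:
D(m) = -2 (D(m) = -((m - 1*(-4)) - m)/2 = -((m + 4) - m)/2 = -((4 + m) - m)/2 = -1/2*4 = -2)
88*(-1/1 - 5/(0 - D(6))) = 88*(-1/1 - 5/(0 - 1*(-2))) = 88*(-1*1 - 5/(0 + 2)) = 88*(-1 - 5/2) = 88*(-7/2) = -308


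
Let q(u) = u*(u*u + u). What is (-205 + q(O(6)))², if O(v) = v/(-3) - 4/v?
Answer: 34281025/729 ≈ 47025.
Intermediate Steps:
O(v) = -4/v - v/3 (O(v) = v*(-⅓) - 4/v = -v/3 - 4/v = -4/v - v/3)
q(u) = u*(u + u²) (q(u) = u*(u² + u) = u*(u + u²))
(-205 + q(O(6)))² = (-205 + (-4/6 - ⅓*6)²*(1 + (-4/6 - ⅓*6)))² = (-205 + (-4*⅙ - 2)²*(1 + (-4*⅙ - 2)))² = (-205 + (-⅔ - 2)²*(1 + (-⅔ - 2)))² = (-205 + (-8/3)²*(1 - 8/3))² = (-205 + (64/9)*(-5/3))² = (-205 - 320/27)² = (-5855/27)² = 34281025/729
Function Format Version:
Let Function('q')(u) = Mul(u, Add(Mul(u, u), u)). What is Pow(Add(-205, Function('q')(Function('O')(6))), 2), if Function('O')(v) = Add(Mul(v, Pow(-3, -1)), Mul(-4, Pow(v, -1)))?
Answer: Rational(34281025, 729) ≈ 47025.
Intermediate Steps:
Function('O')(v) = Add(Mul(-4, Pow(v, -1)), Mul(Rational(-1, 3), v)) (Function('O')(v) = Add(Mul(v, Rational(-1, 3)), Mul(-4, Pow(v, -1))) = Add(Mul(Rational(-1, 3), v), Mul(-4, Pow(v, -1))) = Add(Mul(-4, Pow(v, -1)), Mul(Rational(-1, 3), v)))
Function('q')(u) = Mul(u, Add(u, Pow(u, 2))) (Function('q')(u) = Mul(u, Add(Pow(u, 2), u)) = Mul(u, Add(u, Pow(u, 2))))
Pow(Add(-205, Function('q')(Function('O')(6))), 2) = Pow(Add(-205, Mul(Pow(Add(Mul(-4, Pow(6, -1)), Mul(Rational(-1, 3), 6)), 2), Add(1, Add(Mul(-4, Pow(6, -1)), Mul(Rational(-1, 3), 6))))), 2) = Pow(Add(-205, Mul(Pow(Add(Mul(-4, Rational(1, 6)), -2), 2), Add(1, Add(Mul(-4, Rational(1, 6)), -2)))), 2) = Pow(Add(-205, Mul(Pow(Add(Rational(-2, 3), -2), 2), Add(1, Add(Rational(-2, 3), -2)))), 2) = Pow(Add(-205, Mul(Pow(Rational(-8, 3), 2), Add(1, Rational(-8, 3)))), 2) = Pow(Add(-205, Mul(Rational(64, 9), Rational(-5, 3))), 2) = Pow(Add(-205, Rational(-320, 27)), 2) = Pow(Rational(-5855, 27), 2) = Rational(34281025, 729)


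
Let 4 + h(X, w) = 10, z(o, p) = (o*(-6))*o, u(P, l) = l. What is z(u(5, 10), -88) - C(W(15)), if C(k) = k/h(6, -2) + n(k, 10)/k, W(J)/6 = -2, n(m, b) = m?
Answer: -599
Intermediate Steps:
z(o, p) = -6*o² (z(o, p) = (-6*o)*o = -6*o²)
W(J) = -12 (W(J) = 6*(-2) = -12)
h(X, w) = 6 (h(X, w) = -4 + 10 = 6)
C(k) = 1 + k/6 (C(k) = k/6 + k/k = k*(⅙) + 1 = k/6 + 1 = 1 + k/6)
z(u(5, 10), -88) - C(W(15)) = -6*10² - (1 + (⅙)*(-12)) = -6*100 - (1 - 2) = -600 - 1*(-1) = -600 + 1 = -599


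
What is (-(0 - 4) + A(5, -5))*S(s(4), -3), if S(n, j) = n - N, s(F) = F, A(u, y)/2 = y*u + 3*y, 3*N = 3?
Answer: -228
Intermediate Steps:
N = 1 (N = (1/3)*3 = 1)
A(u, y) = 6*y + 2*u*y (A(u, y) = 2*(y*u + 3*y) = 2*(u*y + 3*y) = 2*(3*y + u*y) = 6*y + 2*u*y)
S(n, j) = -1 + n (S(n, j) = n - 1*1 = n - 1 = -1 + n)
(-(0 - 4) + A(5, -5))*S(s(4), -3) = (-(0 - 4) + 2*(-5)*(3 + 5))*(-1 + 4) = (-1*(-4) + 2*(-5)*8)*3 = (4 - 80)*3 = -76*3 = -228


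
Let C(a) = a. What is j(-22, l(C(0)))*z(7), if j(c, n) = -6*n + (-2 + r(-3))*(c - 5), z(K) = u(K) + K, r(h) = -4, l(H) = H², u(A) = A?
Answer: 2268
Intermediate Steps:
z(K) = 2*K (z(K) = K + K = 2*K)
j(c, n) = 30 - 6*c - 6*n (j(c, n) = -6*n + (-2 - 4)*(c - 5) = -6*n - 6*(-5 + c) = -6*n + (30 - 6*c) = 30 - 6*c - 6*n)
j(-22, l(C(0)))*z(7) = (30 - 6*(-22) - 6*0²)*(2*7) = (30 + 132 - 6*0)*14 = (30 + 132 + 0)*14 = 162*14 = 2268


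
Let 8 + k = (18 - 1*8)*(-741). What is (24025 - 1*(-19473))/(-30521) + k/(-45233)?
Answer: -1741140256/1380556393 ≈ -1.2612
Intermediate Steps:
k = -7418 (k = -8 + (18 - 1*8)*(-741) = -8 + (18 - 8)*(-741) = -8 + 10*(-741) = -8 - 7410 = -7418)
(24025 - 1*(-19473))/(-30521) + k/(-45233) = (24025 - 1*(-19473))/(-30521) - 7418/(-45233) = (24025 + 19473)*(-1/30521) - 7418*(-1/45233) = 43498*(-1/30521) + 7418/45233 = -43498/30521 + 7418/45233 = -1741140256/1380556393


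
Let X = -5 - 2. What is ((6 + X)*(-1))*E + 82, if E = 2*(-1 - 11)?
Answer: 58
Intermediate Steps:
X = -7
E = -24 (E = 2*(-12) = -24)
((6 + X)*(-1))*E + 82 = ((6 - 7)*(-1))*(-24) + 82 = -1*(-1)*(-24) + 82 = 1*(-24) + 82 = -24 + 82 = 58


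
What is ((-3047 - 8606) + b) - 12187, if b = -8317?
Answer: -32157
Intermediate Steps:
((-3047 - 8606) + b) - 12187 = ((-3047 - 8606) - 8317) - 12187 = (-11653 - 8317) - 12187 = -19970 - 12187 = -32157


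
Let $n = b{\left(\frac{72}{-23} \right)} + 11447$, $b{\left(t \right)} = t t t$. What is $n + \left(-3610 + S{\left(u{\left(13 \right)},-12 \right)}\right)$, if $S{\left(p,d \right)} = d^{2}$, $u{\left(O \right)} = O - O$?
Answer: $\frac{96731579}{12167} \approx 7950.3$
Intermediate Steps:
$b{\left(t \right)} = t^{3}$ ($b{\left(t \right)} = t^{2} t = t^{3}$)
$u{\left(O \right)} = 0$
$n = \frac{138902401}{12167}$ ($n = \left(\frac{72}{-23}\right)^{3} + 11447 = \left(72 \left(- \frac{1}{23}\right)\right)^{3} + 11447 = \left(- \frac{72}{23}\right)^{3} + 11447 = - \frac{373248}{12167} + 11447 = \frac{138902401}{12167} \approx 11416.0$)
$n + \left(-3610 + S{\left(u{\left(13 \right)},-12 \right)}\right) = \frac{138902401}{12167} - \left(3610 - \left(-12\right)^{2}\right) = \frac{138902401}{12167} + \left(-3610 + 144\right) = \frac{138902401}{12167} - 3466 = \frac{96731579}{12167}$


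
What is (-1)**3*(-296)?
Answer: 296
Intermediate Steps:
(-1)**3*(-296) = -1*(-296) = 296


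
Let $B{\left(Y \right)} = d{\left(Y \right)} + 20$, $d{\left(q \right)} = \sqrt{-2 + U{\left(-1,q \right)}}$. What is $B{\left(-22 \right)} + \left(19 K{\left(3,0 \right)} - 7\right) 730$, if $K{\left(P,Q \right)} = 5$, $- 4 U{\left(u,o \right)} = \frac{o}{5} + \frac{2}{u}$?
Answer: $64260 + \frac{i \sqrt{10}}{5} \approx 64260.0 + 0.63246 i$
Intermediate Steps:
$U{\left(u,o \right)} = - \frac{1}{2 u} - \frac{o}{20}$ ($U{\left(u,o \right)} = - \frac{\frac{o}{5} + \frac{2}{u}}{4} = - \frac{\frac{2}{u} + \frac{o}{5}}{4} = - \frac{1}{2 u} - \frac{o}{20}$)
$d{\left(q \right)} = \sqrt{- \frac{3}{2} - \frac{q}{20}}$ ($d{\left(q \right)} = \sqrt{-2 + \frac{-10 - q \left(-1\right)}{20 \left(-1\right)}} = \sqrt{-2 + \frac{1}{20} \left(-1\right) \left(-10 + q\right)} = \sqrt{-2 - \left(- \frac{1}{2} + \frac{q}{20}\right)} = \sqrt{- \frac{3}{2} - \frac{q}{20}}$)
$B{\left(Y \right)} = 20 + \frac{\sqrt{-150 - 5 Y}}{10}$ ($B{\left(Y \right)} = \frac{\sqrt{-150 - 5 Y}}{10} + 20 = 20 + \frac{\sqrt{-150 - 5 Y}}{10}$)
$B{\left(-22 \right)} + \left(19 K{\left(3,0 \right)} - 7\right) 730 = \left(20 + \frac{\sqrt{-150 - -110}}{10}\right) + \left(19 \cdot 5 - 7\right) 730 = \left(20 + \frac{\sqrt{-150 + 110}}{10}\right) + \left(95 - 7\right) 730 = \left(20 + \frac{\sqrt{-40}}{10}\right) + 88 \cdot 730 = \left(20 + \frac{2 i \sqrt{10}}{10}\right) + 64240 = \left(20 + \frac{i \sqrt{10}}{5}\right) + 64240 = 64260 + \frac{i \sqrt{10}}{5}$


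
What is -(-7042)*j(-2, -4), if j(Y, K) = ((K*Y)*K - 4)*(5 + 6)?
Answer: -2788632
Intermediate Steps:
j(Y, K) = -44 + 11*Y*K² (j(Y, K) = (Y*K² - 4)*11 = (-4 + Y*K²)*11 = -44 + 11*Y*K²)
-(-7042)*j(-2, -4) = -(-7042)*(-44 + 11*(-2)*(-4)²) = -(-7042)*(-44 + 11*(-2)*16) = -(-7042)*(-44 - 352) = -(-7042)*(-396) = -7042*396 = -2788632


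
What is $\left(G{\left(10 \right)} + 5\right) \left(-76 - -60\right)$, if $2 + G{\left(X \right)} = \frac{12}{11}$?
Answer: $- \frac{720}{11} \approx -65.455$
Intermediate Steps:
$G{\left(X \right)} = - \frac{10}{11}$ ($G{\left(X \right)} = -2 + \frac{12}{11} = - \frac{10}{11}$)
$\left(G{\left(10 \right)} + 5\right) \left(-76 - -60\right) = \left(- \frac{10}{11} + 5\right) \left(-76 - -60\right) = \frac{45 \left(-76 + 60\right)}{11} = \frac{45}{11} \left(-16\right) = - \frac{720}{11}$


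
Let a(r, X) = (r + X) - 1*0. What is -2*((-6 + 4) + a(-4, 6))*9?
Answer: 0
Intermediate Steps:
a(r, X) = X + r (a(r, X) = (X + r) + 0 = X + r)
-2*((-6 + 4) + a(-4, 6))*9 = -2*((-6 + 4) + (6 - 4))*9 = -2*(-2 + 2)*9 = -2*0*9 = 0*9 = 0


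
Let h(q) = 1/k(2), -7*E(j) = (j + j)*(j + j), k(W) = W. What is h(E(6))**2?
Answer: 1/4 ≈ 0.25000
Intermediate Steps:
E(j) = -4*j**2/7 (E(j) = -(j + j)*(j + j)/7 = -2*j*2*j/7 = -4*j**2/7)
h(q) = 1/2
h(E(6))**2 = (1/2)**2 = 1/4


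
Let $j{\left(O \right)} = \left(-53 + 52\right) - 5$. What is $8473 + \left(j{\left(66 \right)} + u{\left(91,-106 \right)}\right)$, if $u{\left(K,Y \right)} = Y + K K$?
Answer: $16642$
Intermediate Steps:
$u{\left(K,Y \right)} = Y + K^{2}$
$j{\left(O \right)} = -6$ ($j{\left(O \right)} = -1 - 5 = -6$)
$8473 + \left(j{\left(66 \right)} + u{\left(91,-106 \right)}\right) = 8473 - \left(112 - 8281\right) = 8473 + \left(-6 + \left(-106 + 8281\right)\right) = 8473 + \left(-6 + 8175\right) = 8473 + 8169 = 16642$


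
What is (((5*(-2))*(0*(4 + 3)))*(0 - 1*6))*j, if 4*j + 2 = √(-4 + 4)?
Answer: 0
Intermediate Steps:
j = -½ (j = -½ + √(-4 + 4)/4 = -½ + √0/4 = -½ + (¼)*0 = -½ + 0 = -½ ≈ -0.50000)
(((5*(-2))*(0*(4 + 3)))*(0 - 1*6))*j = (((5*(-2))*(0*(4 + 3)))*(0 - 1*6))*(-½) = ((-0*7)*(0 - 6))*(-½) = (-10*0*(-6))*(-½) = (0*(-6))*(-½) = 0*(-½) = 0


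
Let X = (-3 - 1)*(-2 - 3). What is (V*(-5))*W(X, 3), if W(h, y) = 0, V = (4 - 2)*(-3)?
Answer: 0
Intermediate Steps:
V = -6 (V = 2*(-3) = -6)
X = 20 (X = -4*(-5) = 20)
(V*(-5))*W(X, 3) = -6*(-5)*0 = 30*0 = 0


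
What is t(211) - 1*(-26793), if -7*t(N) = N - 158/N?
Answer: 39528898/1477 ≈ 26763.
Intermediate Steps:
t(N) = -N/7 + 158/(7*N) (t(N) = -(N - 158/N)/7 = -N/7 + 158/(7*N))
t(211) - 1*(-26793) = (1/7)*(158 - 1*211**2)/211 - 1*(-26793) = (1/7)*(1/211)*(158 - 1*44521) + 26793 = (1/7)*(1/211)*(158 - 44521) + 26793 = (1/7)*(1/211)*(-44363) + 26793 = -44363/1477 + 26793 = 39528898/1477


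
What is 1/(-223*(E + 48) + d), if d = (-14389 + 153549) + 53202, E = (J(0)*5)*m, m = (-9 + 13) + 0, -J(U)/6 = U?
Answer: 1/181658 ≈ 5.5049e-6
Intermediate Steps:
J(U) = -6*U
m = 4 (m = 4 + 0 = 4)
E = 0 (E = (-6*0*5)*4 = (0*5)*4 = 0*4 = 0)
d = 192362 (d = 139160 + 53202 = 192362)
1/(-223*(E + 48) + d) = 1/(-223*(0 + 48) + 192362) = 1/(-223*48 + 192362) = 1/(-10704 + 192362) = 1/181658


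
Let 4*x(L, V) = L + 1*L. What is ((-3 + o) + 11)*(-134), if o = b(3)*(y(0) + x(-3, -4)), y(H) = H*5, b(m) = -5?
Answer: -2077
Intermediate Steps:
y(H) = 5*H
x(L, V) = L/2 (x(L, V) = (L + 1*L)/4 = (L + L)/4 = (2*L)/4 = L/2)
o = 15/2 (o = -5*(5*0 + (1/2)*(-3)) = -5*(0 - 3/2) = -5*(-3/2) = 15/2 ≈ 7.5000)
((-3 + o) + 11)*(-134) = ((-3 + 15/2) + 11)*(-134) = (9/2 + 11)*(-134) = (31/2)*(-134) = -2077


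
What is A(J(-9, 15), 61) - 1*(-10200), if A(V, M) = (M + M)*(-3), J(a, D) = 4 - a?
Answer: 9834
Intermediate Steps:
A(V, M) = -6*M (A(V, M) = (2*M)*(-3) = -6*M)
A(J(-9, 15), 61) - 1*(-10200) = -6*61 - 1*(-10200) = -366 + 10200 = 9834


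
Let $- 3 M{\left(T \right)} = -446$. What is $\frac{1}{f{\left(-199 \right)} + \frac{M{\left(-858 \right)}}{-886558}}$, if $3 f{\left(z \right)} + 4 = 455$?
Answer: $\frac{1329837}{199918606} \approx 0.0066519$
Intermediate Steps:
$f{\left(z \right)} = \frac{451}{3}$ ($f{\left(z \right)} = - \frac{4}{3} + \frac{1}{3} \cdot 455 = - \frac{4}{3} + \frac{455}{3} = \frac{451}{3}$)
$M{\left(T \right)} = \frac{446}{3}$ ($M{\left(T \right)} = \left(- \frac{1}{3}\right) \left(-446\right) = \frac{446}{3}$)
$\frac{1}{f{\left(-199 \right)} + \frac{M{\left(-858 \right)}}{-886558}} = \frac{1}{\frac{451}{3} + \frac{446}{3 \left(-886558\right)}} = \frac{1}{\frac{451}{3} + \frac{446}{3} \left(- \frac{1}{886558}\right)} = \frac{1}{\frac{451}{3} - \frac{223}{1329837}} = \frac{1}{\frac{199918606}{1329837}} = \frac{1329837}{199918606}$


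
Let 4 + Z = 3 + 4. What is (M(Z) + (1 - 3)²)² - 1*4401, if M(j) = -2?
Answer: -4397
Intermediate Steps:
Z = 3 (Z = -4 + (3 + 4) = -4 + 7 = 3)
(M(Z) + (1 - 3)²)² - 1*4401 = (-2 + (1 - 3)²)² - 1*4401 = (-2 + (-2)²)² - 4401 = (-2 + 4)² - 4401 = 2² - 4401 = 4 - 4401 = -4397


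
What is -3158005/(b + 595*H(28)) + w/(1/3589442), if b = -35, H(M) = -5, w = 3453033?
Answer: 7461465930538373/602 ≈ 1.2394e+13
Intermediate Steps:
-3158005/(b + 595*H(28)) + w/(1/3589442) = -3158005/(-35 + 595*(-5)) + 3453033/(1/3589442) = -3158005/(-35 - 2975) + 3453033/(1/3589442) = -3158005/(-3010) + 3453033*3589442 = -3158005*(-1/3010) + 12394461677586 = 631601/602 + 12394461677586 = 7461465930538373/602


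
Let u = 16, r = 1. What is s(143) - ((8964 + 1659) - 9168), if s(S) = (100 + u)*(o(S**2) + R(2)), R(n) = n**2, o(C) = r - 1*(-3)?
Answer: -527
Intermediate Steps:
o(C) = 4 (o(C) = 1 - 1*(-3) = 1 + 3 = 4)
s(S) = 928 (s(S) = (100 + 16)*(4 + 2**2) = 116*(4 + 4) = 116*8 = 928)
s(143) - ((8964 + 1659) - 9168) = 928 - ((8964 + 1659) - 9168) = 928 - (10623 - 9168) = 928 - 1*1455 = 928 - 1455 = -527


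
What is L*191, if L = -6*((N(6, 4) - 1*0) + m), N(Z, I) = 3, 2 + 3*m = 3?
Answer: -3820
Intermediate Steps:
m = ⅓ (m = -⅔ + (⅓)*3 = -⅔ + 1 = ⅓ ≈ 0.33333)
L = -20 (L = -6*((3 - 1*0) + ⅓) = -6*((3 + 0) + ⅓) = -6*(3 + ⅓) = -6*10/3 = -20)
L*191 = -20*191 = -3820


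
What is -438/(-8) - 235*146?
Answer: -137021/4 ≈ -34255.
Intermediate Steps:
-438/(-8) - 235*146 = -438*(-⅛) - 34310 = 219/4 - 34310 = -137021/4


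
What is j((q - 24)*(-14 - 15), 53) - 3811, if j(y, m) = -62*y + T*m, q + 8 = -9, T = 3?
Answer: -77370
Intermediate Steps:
q = -17 (q = -8 - 9 = -17)
j(y, m) = -62*y + 3*m
j((q - 24)*(-14 - 15), 53) - 3811 = (-62*(-17 - 24)*(-14 - 15) + 3*53) - 3811 = (-(-2542)*(-29) + 159) - 3811 = (-62*1189 + 159) - 3811 = (-73718 + 159) - 3811 = -73559 - 3811 = -77370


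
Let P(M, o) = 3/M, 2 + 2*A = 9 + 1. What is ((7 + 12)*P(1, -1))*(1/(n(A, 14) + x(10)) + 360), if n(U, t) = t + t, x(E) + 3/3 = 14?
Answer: 841377/41 ≈ 20521.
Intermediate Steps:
x(E) = 13 (x(E) = -1 + 14 = 13)
A = 4 (A = -1 + (9 + 1)/2 = -1 + (½)*10 = -1 + 5 = 4)
n(U, t) = 2*t
((7 + 12)*P(1, -1))*(1/(n(A, 14) + x(10)) + 360) = ((7 + 12)*(3/1))*(1/(2*14 + 13) + 360) = (19*(3*1))*(1/(28 + 13) + 360) = (19*3)*(1/41 + 360) = 57*(1/41 + 360) = 57*(14761/41) = 841377/41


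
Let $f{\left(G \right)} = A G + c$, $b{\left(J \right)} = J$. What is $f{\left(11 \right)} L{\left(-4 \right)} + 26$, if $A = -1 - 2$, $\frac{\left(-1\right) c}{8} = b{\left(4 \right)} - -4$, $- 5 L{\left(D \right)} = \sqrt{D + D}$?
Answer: $26 + \frac{194 i \sqrt{2}}{5} \approx 26.0 + 54.871 i$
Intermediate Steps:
$L{\left(D \right)} = - \frac{\sqrt{2} \sqrt{D}}{5}$ ($L{\left(D \right)} = - \frac{\sqrt{D + D}}{5} = - \frac{\sqrt{2 D}}{5} = - \frac{\sqrt{2} \sqrt{D}}{5}$)
$c = -64$ ($c = - 8 \left(4 - -4\right) = - 8 \left(4 + 4\right) = \left(-8\right) 8 = -64$)
$A = -3$ ($A = -1 - 2 = -3$)
$f{\left(G \right)} = -64 - 3 G$ ($f{\left(G \right)} = - 3 G - 64 = -64 - 3 G$)
$f{\left(11 \right)} L{\left(-4 \right)} + 26 = \left(-64 - 33\right) \left(- \frac{\sqrt{2} \sqrt{-4}}{5}\right) + 26 = \left(-64 - 33\right) \left(- \frac{\sqrt{2} \cdot 2 i}{5}\right) + 26 = - 97 \left(- \frac{2 i \sqrt{2}}{5}\right) + 26 = \frac{194 i \sqrt{2}}{5} + 26 = 26 + \frac{194 i \sqrt{2}}{5}$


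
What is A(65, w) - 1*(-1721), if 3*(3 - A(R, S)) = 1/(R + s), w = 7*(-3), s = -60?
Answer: 25859/15 ≈ 1723.9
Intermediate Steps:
w = -21
A(R, S) = 3 - 1/(3*(-60 + R)) (A(R, S) = 3 - 1/(3*(R - 60)) = 3 - 1/(3*(-60 + R)))
A(65, w) - 1*(-1721) = (-541 + 9*65)/(3*(-60 + 65)) - 1*(-1721) = (1/3)*(-541 + 585)/5 + 1721 = (1/3)*(1/5)*44 + 1721 = 44/15 + 1721 = 25859/15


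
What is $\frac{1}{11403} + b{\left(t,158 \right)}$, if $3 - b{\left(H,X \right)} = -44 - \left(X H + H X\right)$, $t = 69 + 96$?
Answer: $\frac{595088362}{11403} \approx 52187.0$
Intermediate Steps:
$t = 165$
$b{\left(H,X \right)} = 47 + 2 H X$ ($b{\left(H,X \right)} = 3 - \left(-44 - \left(X H + H X\right)\right) = 3 - \left(-44 - \left(H X + H X\right)\right) = 3 - \left(-44 - 2 H X\right) = 3 + \left(44 + 2 H X\right) = 47 + 2 H X$)
$\frac{1}{11403} + b{\left(t,158 \right)} = \frac{1}{11403} + \left(47 + 2 \cdot 165 \cdot 158\right) = \frac{1}{11403} + \left(47 + 52140\right) = \frac{1}{11403} + 52187 = \frac{595088362}{11403}$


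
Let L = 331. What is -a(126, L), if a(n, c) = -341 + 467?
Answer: -126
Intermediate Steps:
a(n, c) = 126
-a(126, L) = -1*126 = -126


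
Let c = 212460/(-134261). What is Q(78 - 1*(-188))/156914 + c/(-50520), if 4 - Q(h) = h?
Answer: -14531440585/8869388263234 ≈ -0.0016384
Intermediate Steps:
c = -212460/134261 (c = 212460*(-1/134261) = -212460/134261 ≈ -1.5824)
Q(h) = 4 - h
Q(78 - 1*(-188))/156914 + c/(-50520) = (4 - (78 - 1*(-188)))/156914 - 212460/134261/(-50520) = (4 - (78 + 188))*(1/156914) - 212460/134261*(-1/50520) = (4 - 1*266)*(1/156914) + 3541/113047762 = (4 - 266)*(1/156914) + 3541/113047762 = -262*1/156914 + 3541/113047762 = -131/78457 + 3541/113047762 = -14531440585/8869388263234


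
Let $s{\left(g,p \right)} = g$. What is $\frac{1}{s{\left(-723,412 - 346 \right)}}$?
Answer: $- \frac{1}{723} \approx -0.0013831$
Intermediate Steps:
$\frac{1}{s{\left(-723,412 - 346 \right)}} = \frac{1}{-723} = - \frac{1}{723}$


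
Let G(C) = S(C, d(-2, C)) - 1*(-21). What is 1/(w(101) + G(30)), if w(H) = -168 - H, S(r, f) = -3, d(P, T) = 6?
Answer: -1/251 ≈ -0.0039841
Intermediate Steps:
G(C) = 18 (G(C) = -3 - 1*(-21) = -3 + 21 = 18)
1/(w(101) + G(30)) = 1/((-168 - 1*101) + 18) = 1/((-168 - 101) + 18) = 1/(-269 + 18) = 1/(-251) = -1/251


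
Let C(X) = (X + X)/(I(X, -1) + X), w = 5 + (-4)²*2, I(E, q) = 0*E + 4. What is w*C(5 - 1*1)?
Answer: 37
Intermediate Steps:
I(E, q) = 4 (I(E, q) = 0 + 4 = 4)
w = 37 (w = 5 + 16*2 = 5 + 32 = 37)
C(X) = 2*X/(4 + X) (C(X) = (X + X)/(4 + X) = (2*X)/(4 + X) = 2*X/(4 + X))
w*C(5 - 1*1) = 37*(2*(5 - 1*1)/(4 + (5 - 1*1))) = 37*(2*(5 - 1)/(4 + (5 - 1))) = 37*(2*4/(4 + 4)) = 37*(2*4/8) = 37*(2*4*(⅛)) = 37*1 = 37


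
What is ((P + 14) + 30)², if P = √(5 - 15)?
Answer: (44 + I*√10)² ≈ 1926.0 + 278.28*I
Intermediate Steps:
P = I*√10 (P = √(-10) = I*√10 ≈ 3.1623*I)
((P + 14) + 30)² = ((I*√10 + 14) + 30)² = ((14 + I*√10) + 30)² = (44 + I*√10)²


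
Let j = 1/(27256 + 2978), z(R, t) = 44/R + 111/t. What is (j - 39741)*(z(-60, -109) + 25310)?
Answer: -24859033965767749/24716295 ≈ -1.0058e+9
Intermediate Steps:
j = 1/30234 ≈ 3.3075e-5
(j - 39741)*(z(-60, -109) + 25310) = (1/30234 - 39741)*((44/(-60) + 111/(-109)) + 25310) = -1201529393*((44*(-1/60) + 111*(-1/109)) + 25310)/30234 = -1201529393*((-11/15 - 111/109) + 25310)/30234 = -1201529393*(-2864/1635 + 25310)/30234 = -1201529393/30234*41378986/1635 = -24859033965767749/24716295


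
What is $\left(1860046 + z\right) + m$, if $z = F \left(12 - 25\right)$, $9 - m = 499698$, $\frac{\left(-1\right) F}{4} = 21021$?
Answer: $2453449$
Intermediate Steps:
$F = -84084$ ($F = \left(-4\right) 21021 = -84084$)
$m = -499689$ ($m = 9 - 499698 = -499689$)
$z = 1093092$ ($z = - 84084 \left(12 - 25\right) = \left(-84084\right) \left(-13\right) = 1093092$)
$\left(1860046 + z\right) + m = \left(1860046 + 1093092\right) - 499689 = 2953138 - 499689 = 2453449$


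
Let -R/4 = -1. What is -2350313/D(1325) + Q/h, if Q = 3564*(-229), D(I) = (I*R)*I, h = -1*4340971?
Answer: -4471185063923/30484468847500 ≈ -0.14667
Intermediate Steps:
h = -4340971
R = 4 (R = -4*(-1) = 4)
D(I) = 4*I**2 (D(I) = (I*4)*I = (4*I)*I = 4*I**2)
Q = -816156
-2350313/D(1325) + Q/h = -2350313/(4*1325**2) - 816156/(-4340971) = -2350313/(4*1755625) - 816156*(-1/4340971) = -2350313/7022500 + 816156/4340971 = -4471185063923/30484468847500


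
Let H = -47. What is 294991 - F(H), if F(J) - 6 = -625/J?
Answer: 13863670/47 ≈ 2.9497e+5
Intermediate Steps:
F(J) = 6 - 625/J
294991 - F(H) = 294991 - (6 - 625/(-47)) = 294991 - (6 - 625*(-1/47)) = 294991 - (6 + 625/47) = 294991 - 1*907/47 = 294991 - 907/47 = 13863670/47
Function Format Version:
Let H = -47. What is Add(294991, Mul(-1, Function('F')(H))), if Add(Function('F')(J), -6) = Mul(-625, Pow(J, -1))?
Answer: Rational(13863670, 47) ≈ 2.9497e+5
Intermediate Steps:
Function('F')(J) = Add(6, Mul(-625, Pow(J, -1)))
Add(294991, Mul(-1, Function('F')(H))) = Add(294991, Mul(-1, Add(6, Mul(-625, Pow(-47, -1))))) = Add(294991, Mul(-1, Add(6, Mul(-625, Rational(-1, 47))))) = Add(294991, Mul(-1, Add(6, Rational(625, 47)))) = Add(294991, Mul(-1, Rational(907, 47))) = Add(294991, Rational(-907, 47)) = Rational(13863670, 47)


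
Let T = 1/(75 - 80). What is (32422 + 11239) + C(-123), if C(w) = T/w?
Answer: 26851516/615 ≈ 43661.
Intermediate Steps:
T = -⅕ (T = 1/(-5) = -⅕ ≈ -0.20000)
C(w) = -1/(5*w)
(32422 + 11239) + C(-123) = (32422 + 11239) - ⅕/(-123) = 43661 - ⅕*(-1/123) = 43661 + 1/615 = 26851516/615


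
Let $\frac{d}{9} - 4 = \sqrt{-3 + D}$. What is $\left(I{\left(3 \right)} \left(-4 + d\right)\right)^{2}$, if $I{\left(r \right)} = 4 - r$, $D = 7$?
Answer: $2500$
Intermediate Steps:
$d = 54$ ($d = 36 + 9 \sqrt{-3 + 7} = 36 + 9 \sqrt{4} = 36 + 9 \cdot 2 = 36 + 18 = 54$)
$\left(I{\left(3 \right)} \left(-4 + d\right)\right)^{2} = \left(\left(4 - 3\right) \left(-4 + 54\right)\right)^{2} = \left(\left(4 - 3\right) 50\right)^{2} = \left(1 \cdot 50\right)^{2} = 50^{2} = 2500$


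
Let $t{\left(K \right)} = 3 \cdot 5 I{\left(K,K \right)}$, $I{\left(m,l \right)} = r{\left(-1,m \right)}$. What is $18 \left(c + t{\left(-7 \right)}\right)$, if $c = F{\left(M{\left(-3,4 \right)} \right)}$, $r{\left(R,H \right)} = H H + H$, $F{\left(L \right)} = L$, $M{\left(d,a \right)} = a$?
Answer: $11412$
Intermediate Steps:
$r{\left(R,H \right)} = H + H^{2}$ ($r{\left(R,H \right)} = H^{2} + H = H + H^{2}$)
$c = 4$
$I{\left(m,l \right)} = m \left(1 + m\right)$
$t{\left(K \right)} = 15 K \left(1 + K\right)$ ($t{\left(K \right)} = 3 \cdot 5 K \left(1 + K\right) = 15 K \left(1 + K\right)$)
$18 \left(c + t{\left(-7 \right)}\right) = 18 \left(4 + 15 \left(-7\right) \left(1 - 7\right)\right) = 18 \left(4 + 15 \left(-7\right) \left(-6\right)\right) = 18 \left(4 + 630\right) = 18 \cdot 634 = 11412$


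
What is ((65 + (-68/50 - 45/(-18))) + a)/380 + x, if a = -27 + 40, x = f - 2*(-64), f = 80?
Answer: 3955957/19000 ≈ 208.21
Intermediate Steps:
x = 208 (x = 80 - 2*(-64) = 80 - 1*(-128) = 80 + 128 = 208)
a = 13
((65 + (-68/50 - 45/(-18))) + a)/380 + x = ((65 + (-68/50 - 45/(-18))) + 13)/380 + 208 = ((65 + (-68*1/50 - 45*(-1/18))) + 13)/380 + 208 = ((65 + (-34/25 + 5/2)) + 13)/380 + 208 = ((65 + 57/50) + 13)/380 + 208 = (3307/50 + 13)/380 + 208 = (1/380)*(3957/50) + 208 = 3957/19000 + 208 = 3955957/19000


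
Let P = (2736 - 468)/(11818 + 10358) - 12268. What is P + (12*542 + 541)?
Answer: -459615/88 ≈ -5222.9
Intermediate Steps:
P = -1079575/88 (P = 2268/22176 - 12268 = 2268*(1/22176) - 12268 = 9/88 - 12268 = -1079575/88 ≈ -12268.)
P + (12*542 + 541) = -1079575/88 + (12*542 + 541) = -1079575/88 + (6504 + 541) = -1079575/88 + 7045 = -459615/88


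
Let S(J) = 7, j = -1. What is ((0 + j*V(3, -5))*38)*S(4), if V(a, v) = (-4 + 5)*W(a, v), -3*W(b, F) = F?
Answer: -1330/3 ≈ -443.33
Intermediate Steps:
W(b, F) = -F/3
V(a, v) = -v/3 (V(a, v) = (-4 + 5)*(-v/3) = 1*(-v/3) = -v/3)
((0 + j*V(3, -5))*38)*S(4) = ((0 - (-1)*(-5)/3)*38)*7 = ((0 - 1*5/3)*38)*7 = ((0 - 5/3)*38)*7 = -5/3*38*7 = -190/3*7 = -1330/3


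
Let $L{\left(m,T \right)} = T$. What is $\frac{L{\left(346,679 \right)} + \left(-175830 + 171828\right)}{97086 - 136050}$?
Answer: $\frac{3323}{38964} \approx 0.085284$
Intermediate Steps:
$\frac{L{\left(346,679 \right)} + \left(-175830 + 171828\right)}{97086 - 136050} = \frac{679 + \left(-175830 + 171828\right)}{97086 - 136050} = \frac{679 - 4002}{-38964} = \left(-3323\right) \left(- \frac{1}{38964}\right) = \frac{3323}{38964}$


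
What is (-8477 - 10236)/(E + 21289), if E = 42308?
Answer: -18713/63597 ≈ -0.29424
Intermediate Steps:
(-8477 - 10236)/(E + 21289) = (-8477 - 10236)/(42308 + 21289) = -18713/63597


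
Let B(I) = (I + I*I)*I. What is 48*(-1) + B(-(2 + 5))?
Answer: -342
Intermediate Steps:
B(I) = I*(I + I**2) (B(I) = (I + I**2)*I = I*(I + I**2))
48*(-1) + B(-(2 + 5)) = 48*(-1) + (-(2 + 5))**2*(1 - (2 + 5)) = -48 + (-1*7)**2*(1 - 1*7) = -48 + (-7)**2*(1 - 7) = -48 + 49*(-6) = -48 - 294 = -342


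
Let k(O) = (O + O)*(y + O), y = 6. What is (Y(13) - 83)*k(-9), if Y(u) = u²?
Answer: 4644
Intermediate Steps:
k(O) = 2*O*(6 + O) (k(O) = (O + O)*(6 + O) = (2*O)*(6 + O) = 2*O*(6 + O))
(Y(13) - 83)*k(-9) = (13² - 83)*(2*(-9)*(6 - 9)) = (169 - 83)*(2*(-9)*(-3)) = 86*54 = 4644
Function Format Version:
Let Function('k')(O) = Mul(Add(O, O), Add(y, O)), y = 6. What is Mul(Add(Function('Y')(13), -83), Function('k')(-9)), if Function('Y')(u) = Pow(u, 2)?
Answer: 4644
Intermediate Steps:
Function('k')(O) = Mul(2, O, Add(6, O)) (Function('k')(O) = Mul(Add(O, O), Add(6, O)) = Mul(Mul(2, O), Add(6, O)) = Mul(2, O, Add(6, O)))
Mul(Add(Function('Y')(13), -83), Function('k')(-9)) = Mul(Add(Pow(13, 2), -83), Mul(2, -9, Add(6, -9))) = Mul(Add(169, -83), Mul(2, -9, -3)) = Mul(86, 54) = 4644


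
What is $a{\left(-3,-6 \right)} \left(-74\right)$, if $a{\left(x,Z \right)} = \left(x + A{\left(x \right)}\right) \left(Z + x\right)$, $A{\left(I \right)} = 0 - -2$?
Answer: $-666$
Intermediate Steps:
$A{\left(I \right)} = 2$ ($A{\left(I \right)} = 0 + 2 = 2$)
$a{\left(x,Z \right)} = \left(2 + x\right) \left(Z + x\right)$ ($a{\left(x,Z \right)} = \left(x + 2\right) \left(Z + x\right) = \left(2 + x\right) \left(Z + x\right)$)
$a{\left(-3,-6 \right)} \left(-74\right) = \left(\left(-3\right)^{2} + 2 \left(-6\right) + 2 \left(-3\right) - -18\right) \left(-74\right) = \left(9 - 12 - 6 + 18\right) \left(-74\right) = 9 \left(-74\right) = -666$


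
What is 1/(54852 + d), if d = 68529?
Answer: 1/123381 ≈ 8.1050e-6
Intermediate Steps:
1/(54852 + d) = 1/(54852 + 68529) = 1/123381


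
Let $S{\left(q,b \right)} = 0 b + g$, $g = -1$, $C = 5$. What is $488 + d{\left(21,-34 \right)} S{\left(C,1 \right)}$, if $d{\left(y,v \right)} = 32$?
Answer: $456$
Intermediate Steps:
$S{\left(q,b \right)} = -1$ ($S{\left(q,b \right)} = 0 b - 1 = 0 - 1 = -1$)
$488 + d{\left(21,-34 \right)} S{\left(C,1 \right)} = 488 + 32 \left(-1\right) = 488 - 32 = 456$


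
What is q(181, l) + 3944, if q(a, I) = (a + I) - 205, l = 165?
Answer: 4085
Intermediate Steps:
q(a, I) = -205 + I + a (q(a, I) = (I + a) - 205 = -205 + I + a)
q(181, l) + 3944 = (-205 + 165 + 181) + 3944 = 141 + 3944 = 4085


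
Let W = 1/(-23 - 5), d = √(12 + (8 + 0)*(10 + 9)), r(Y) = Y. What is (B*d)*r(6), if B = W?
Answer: -3*√41/7 ≈ -2.7442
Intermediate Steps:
d = 2*√41 (d = √(12 + 8*19) = √(12 + 152) = √164 = 2*√41 ≈ 12.806)
W = -1/28 (W = 1/(-28) = -1/28 ≈ -0.035714)
B = -1/28 ≈ -0.035714
(B*d)*r(6) = -√41/14*6 = -3*√41/7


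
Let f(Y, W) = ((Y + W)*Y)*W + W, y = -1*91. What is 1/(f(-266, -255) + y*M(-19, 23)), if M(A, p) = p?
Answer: -1/35341778 ≈ -2.8295e-8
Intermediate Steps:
y = -91
f(Y, W) = W + W*Y*(W + Y) (f(Y, W) = ((W + Y)*Y)*W + W = (Y*(W + Y))*W + W = W*Y*(W + Y) + W = W + W*Y*(W + Y))
1/(f(-266, -255) + y*M(-19, 23)) = 1/(-255*(1 + (-266)**2 - 255*(-266)) - 91*23) = 1/(-255*(1 + 70756 + 67830) - 2093) = 1/(-255*138587 - 2093) = 1/(-35339685 - 2093) = 1/(-35341778) = -1/35341778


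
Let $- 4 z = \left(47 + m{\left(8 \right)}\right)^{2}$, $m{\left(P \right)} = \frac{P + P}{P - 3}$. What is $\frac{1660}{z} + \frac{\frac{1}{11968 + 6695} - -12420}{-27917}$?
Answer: $- \frac{101091768023461}{32824464187971} \approx -3.0798$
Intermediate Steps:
$m{\left(P \right)} = \frac{2 P}{-3 + P}$
$z = - \frac{63001}{100}$ ($z = - \frac{\left(47 + 2 \cdot 8 \frac{1}{-3 + 8}\right)^{2}}{4} = - \frac{\left(47 + 2 \cdot 8 \cdot \frac{1}{5}\right)^{2}}{4} = - \frac{\left(47 + \frac{16}{5}\right)^{2}}{4} = - \frac{\left(\frac{251}{5}\right)^{2}}{4} = \left(- \frac{1}{4}\right) \frac{63001}{25} = - \frac{63001}{100} \approx -630.01$)
$\frac{1660}{z} + \frac{\frac{1}{11968 + 6695} - -12420}{-27917} = \frac{1660}{- \frac{63001}{100}} + \frac{\frac{1}{11968 + 6695} - -12420}{-27917} = 1660 \left(- \frac{100}{63001}\right) + \left(\frac{1}{18663} + 12420\right) \left(- \frac{1}{27917}\right) = - \frac{166000}{63001} + \left(\frac{1}{18663} + 12420\right) \left(- \frac{1}{27917}\right) = - \frac{166000}{63001} + \frac{231794461}{18663} \left(- \frac{1}{27917}\right) = - \frac{166000}{63001} - \frac{231794461}{521014971} = - \frac{101091768023461}{32824464187971}$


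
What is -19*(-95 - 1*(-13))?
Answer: 1558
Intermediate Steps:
-19*(-95 - 1*(-13)) = -19*(-95 + 13) = -19*(-82) = 1558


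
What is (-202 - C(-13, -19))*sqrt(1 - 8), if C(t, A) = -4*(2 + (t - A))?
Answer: -170*I*sqrt(7) ≈ -449.78*I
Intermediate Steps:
C(t, A) = -8 - 4*t + 4*A (C(t, A) = -4*(2 + t - A) = -8 - 4*t + 4*A)
(-202 - C(-13, -19))*sqrt(1 - 8) = (-202 - (-8 - 4*(-13) + 4*(-19)))*sqrt(1 - 8) = (-202 - (-8 + 52 - 76))*sqrt(-7) = (-202 - 1*(-32))*(I*sqrt(7)) = (-202 + 32)*(I*sqrt(7)) = -170*I*sqrt(7)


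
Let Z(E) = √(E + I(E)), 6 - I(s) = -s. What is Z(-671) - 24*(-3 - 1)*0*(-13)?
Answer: 2*I*√334 ≈ 36.551*I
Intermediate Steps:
I(s) = 6 + s (I(s) = 6 - (-1)*s = 6 + s)
Z(E) = √(6 + 2*E) (Z(E) = √(E + (6 + E)) = √(6 + 2*E))
Z(-671) - 24*(-3 - 1)*0*(-13) = √(6 + 2*(-671)) - 24*(-3 - 1)*0*(-13) = √(6 - 1342) - (-96)*0*(-13) = √(-1336) - 24*0*(-13) = 2*I*√334 + 0*(-13) = 2*I*√334 + 0 = 2*I*√334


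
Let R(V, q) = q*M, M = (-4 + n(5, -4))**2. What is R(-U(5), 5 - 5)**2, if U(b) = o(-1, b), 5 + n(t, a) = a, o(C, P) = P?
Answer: 0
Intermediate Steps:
n(t, a) = -5 + a
U(b) = b
M = 169 (M = (-4 + (-5 - 4))**2 = (-4 - 9)**2 = (-13)**2 = 169)
R(V, q) = 169*q (R(V, q) = q*169 = 169*q)
R(-U(5), 5 - 5)**2 = (169*(5 - 5))**2 = (169*0)**2 = 0**2 = 0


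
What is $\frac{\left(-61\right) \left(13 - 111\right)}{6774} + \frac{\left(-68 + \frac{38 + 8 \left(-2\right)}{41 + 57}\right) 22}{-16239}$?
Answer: $\frac{875280391}{898357719} \approx 0.97431$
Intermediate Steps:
$\frac{\left(-61\right) \left(13 - 111\right)}{6774} + \frac{\left(-68 + \frac{38 + 8 \left(-2\right)}{41 + 57}\right) 22}{-16239} = \left(-61\right) \left(-98\right) \frac{1}{6774} + \left(-68 + \frac{38 - 16}{98}\right) 22 \left(- \frac{1}{16239}\right) = 5978 \cdot \frac{1}{6774} + \left(-68 + 22 \cdot \frac{1}{98}\right) 22 \left(- \frac{1}{16239}\right) = \frac{2989}{3387} + \left(-68 + \frac{11}{49}\right) 22 \left(- \frac{1}{16239}\right) = \frac{2989}{3387} + \left(- \frac{3321}{49}\right) 22 \left(- \frac{1}{16239}\right) = \frac{2989}{3387} - - \frac{24354}{265237} = \frac{2989}{3387} + \frac{24354}{265237} = \frac{875280391}{898357719}$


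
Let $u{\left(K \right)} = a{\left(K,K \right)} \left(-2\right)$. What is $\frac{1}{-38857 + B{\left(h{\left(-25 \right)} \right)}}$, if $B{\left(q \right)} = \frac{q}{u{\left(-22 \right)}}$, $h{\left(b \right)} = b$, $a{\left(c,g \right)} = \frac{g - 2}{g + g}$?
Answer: $- \frac{12}{466009} \approx -2.5751 \cdot 10^{-5}$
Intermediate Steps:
$a{\left(c,g \right)} = \frac{-2 + g}{2 g}$
$u{\left(K \right)} = - \frac{-2 + K}{K}$ ($u{\left(K \right)} = \frac{-2 + K}{2 K} \left(-2\right) = - \frac{-2 + K}{K}$)
$B{\left(q \right)} = - \frac{11 q}{12}$ ($B{\left(q \right)} = \frac{q}{\frac{1}{-22} \left(2 - -22\right)} = \frac{q}{\left(- \frac{1}{22}\right) \left(2 + 22\right)} = \frac{q}{\left(- \frac{1}{22}\right) 24} = \frac{q}{- \frac{12}{11}} = q \left(- \frac{11}{12}\right) = - \frac{11 q}{12}$)
$\frac{1}{-38857 + B{\left(h{\left(-25 \right)} \right)}} = \frac{1}{-38857 - - \frac{275}{12}} = \frac{1}{-38857 + \frac{275}{12}} = \frac{1}{- \frac{466009}{12}} = - \frac{12}{466009}$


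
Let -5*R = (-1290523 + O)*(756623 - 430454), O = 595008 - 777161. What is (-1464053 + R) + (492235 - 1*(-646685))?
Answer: 480339632579/5 ≈ 9.6068e+10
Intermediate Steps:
O = -182153
R = 480341258244/5 (R = -(-1290523 - 182153)*(756623 - 430454)/5 = -(-1472676)*326169/5 = -1/5*(-480341258244) = 480341258244/5 ≈ 9.6068e+10)
(-1464053 + R) + (492235 - 1*(-646685)) = (-1464053 + 480341258244/5) + (492235 - 1*(-646685)) = 480333937979/5 + (492235 + 646685) = 480333937979/5 + 1138920 = 480339632579/5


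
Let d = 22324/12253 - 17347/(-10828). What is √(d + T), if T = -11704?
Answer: I*√51490678286558927183/66337742 ≈ 108.17*I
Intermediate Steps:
d = 454277063/132675484 (d = 22324*(1/12253) - 17347*(-1/10828) = 22324/12253 + 17347/10828 = 454277063/132675484 ≈ 3.4240)
√(d + T) = √(454277063/132675484 - 11704) = √(-1552379587673/132675484) = I*√51490678286558927183/66337742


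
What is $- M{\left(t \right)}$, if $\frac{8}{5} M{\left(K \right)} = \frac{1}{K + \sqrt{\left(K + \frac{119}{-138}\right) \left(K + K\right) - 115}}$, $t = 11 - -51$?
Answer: $- \frac{5 \sqrt{69}}{8 \sqrt{515159} + 496 \sqrt{69}} \approx -0.0042114$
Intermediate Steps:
$t = 62$ ($t = 11 + 51 = 62$)
$M{\left(K \right)} = \frac{5}{8 \left(K + \sqrt{-115 + 2 K \left(- \frac{119}{138} + K\right)}\right)}$ ($M{\left(K \right)} = \frac{5}{8 \left(K + \sqrt{\left(K + \frac{119}{-138}\right) \left(K + K\right) - 115}\right)} = \frac{5}{8 \left(K + \sqrt{\left(K + 119 \left(- \frac{1}{138}\right)\right) 2 K - 115}\right)} = \frac{5}{8 \left(K + \sqrt{\left(K - \frac{119}{138}\right) 2 K - 115}\right)} = \frac{5}{8 \left(K + \sqrt{\left(- \frac{119}{138} + K\right) 2 K - 115}\right)} = \frac{5}{8 \left(K + \sqrt{2 K \left(- \frac{119}{138} + K\right) - 115}\right)} = \frac{5}{8 \left(K + \sqrt{-115 + 2 K \left(- \frac{119}{138} + K\right)}\right)}$)
$- M{\left(t \right)} = - \frac{5 \sqrt{69}}{8 \left(\sqrt{-7935 - 7378 + 138 \cdot 62^{2}} + 62 \sqrt{69}\right)} = - \frac{5 \sqrt{69}}{8 \left(\sqrt{-7935 - 7378 + 138 \cdot 3844} + 62 \sqrt{69}\right)} = - \frac{5 \sqrt{69}}{8 \left(\sqrt{-7935 - 7378 + 530472} + 62 \sqrt{69}\right)} = - \frac{5 \sqrt{69}}{8 \left(\sqrt{515159} + 62 \sqrt{69}\right)}$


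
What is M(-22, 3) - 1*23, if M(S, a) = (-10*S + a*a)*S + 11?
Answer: -5050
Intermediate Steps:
M(S, a) = 11 + S*(a**2 - 10*S) (M(S, a) = (-10*S + a**2)*S + 11 = (a**2 - 10*S)*S + 11 = S*(a**2 - 10*S) + 11 = 11 + S*(a**2 - 10*S))
M(-22, 3) - 1*23 = (11 - 10*(-22)**2 - 22*3**2) - 1*23 = (11 - 10*484 - 22*9) - 23 = (11 - 4840 - 198) - 23 = -5027 - 23 = -5050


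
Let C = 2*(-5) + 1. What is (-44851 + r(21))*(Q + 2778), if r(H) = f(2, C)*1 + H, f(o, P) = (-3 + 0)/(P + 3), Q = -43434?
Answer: 1822588152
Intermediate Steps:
C = -9 (C = -10 + 1 = -9)
f(o, P) = -3/(3 + P)
r(H) = 1/2 + H (r(H) = -3/(3 - 9)*1 + H = -3/(-6)*1 + H = -3*(-1/6)*1 + H = (1/2)*1 + H = 1/2 + H)
(-44851 + r(21))*(Q + 2778) = (-44851 + (1/2 + 21))*(-43434 + 2778) = (-44851 + 43/2)*(-40656) = -89659/2*(-40656) = 1822588152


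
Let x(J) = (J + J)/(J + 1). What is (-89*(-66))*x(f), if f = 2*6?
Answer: 140976/13 ≈ 10844.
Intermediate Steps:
f = 12
x(J) = 2*J/(1 + J) (x(J) = (2*J)/(1 + J) = 2*J/(1 + J))
(-89*(-66))*x(f) = (-89*(-66))*(2*12/(1 + 12)) = 5874*(2*12/13) = 5874*(2*12*(1/13)) = 5874*(24/13) = 140976/13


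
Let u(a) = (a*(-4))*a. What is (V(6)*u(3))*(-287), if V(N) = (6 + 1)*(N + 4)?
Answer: 723240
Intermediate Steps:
V(N) = 28 + 7*N (V(N) = 7*(4 + N) = 28 + 7*N)
u(a) = -4*a² (u(a) = (-4*a)*a = -4*a²)
(V(6)*u(3))*(-287) = ((28 + 7*6)*(-4*3²))*(-287) = ((28 + 42)*(-4*9))*(-287) = (70*(-36))*(-287) = -2520*(-287) = 723240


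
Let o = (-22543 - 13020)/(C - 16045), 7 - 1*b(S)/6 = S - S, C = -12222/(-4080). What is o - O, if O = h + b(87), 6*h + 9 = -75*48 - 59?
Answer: 18704374124/32725689 ≈ 571.55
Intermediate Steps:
C = 2037/680 (C = -12222*(-1/4080) = 2037/680 ≈ 2.9956)
b(S) = 42 (b(S) = 42 - 6*(S - S) = 42 - 6*0 = 42 + 0 = 42)
h = -1834/3 (h = -3/2 + (-75*48 - 59)/6 = -3/2 + (-3600 - 59)/6 = -3/2 + (⅙)*(-3659) = -3/2 - 3659/6 = -1834/3 ≈ -611.33)
O = -1708/3 (O = -1834/3 + 42 = -1708/3 ≈ -569.33)
o = 24182840/10908563 (o = (-22543 - 13020)/(2037/680 - 16045) = -35563/(-10908563/680) = -35563*(-680/10908563) = 24182840/10908563 ≈ 2.2169)
o - O = 24182840/10908563 - 1*(-1708/3) = 24182840/10908563 + 1708/3 = 18704374124/32725689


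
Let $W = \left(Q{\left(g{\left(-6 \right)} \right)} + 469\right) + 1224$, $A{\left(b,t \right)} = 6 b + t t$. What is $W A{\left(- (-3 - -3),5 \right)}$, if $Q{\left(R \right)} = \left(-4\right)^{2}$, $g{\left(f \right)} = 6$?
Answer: $42725$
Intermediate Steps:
$Q{\left(R \right)} = 16$
$A{\left(b,t \right)} = t^{2} + 6 b$ ($A{\left(b,t \right)} = 6 b + t^{2} = t^{2} + 6 b$)
$W = 1709$ ($W = \left(16 + 469\right) + 1224 = 485 + 1224 = 1709$)
$W A{\left(- (-3 - -3),5 \right)} = 1709 \left(5^{2} + 6 \left(- (-3 - -3)\right)\right) = 1709 \left(25 + 6 \left(- (-3 + 3)\right)\right) = 1709 \left(25 + 6 \left(\left(-1\right) 0\right)\right) = 1709 \left(25 + 6 \cdot 0\right) = 1709 \left(25 + 0\right) = 1709 \cdot 25 = 42725$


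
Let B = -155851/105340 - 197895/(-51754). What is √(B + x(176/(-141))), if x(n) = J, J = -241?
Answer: 137*I*√450416485235/5951710 ≈ 15.448*I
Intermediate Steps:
B = 27904687/11903420 (B = -155851*1/105340 - 197895*(-1/51754) = -155851/105340 + 197895/51754 = 27904687/11903420 ≈ 2.3443)
x(n) = -241
√(B + x(176/(-141))) = √(27904687/11903420 - 241) = √(-2840819533/11903420) = 137*I*√450416485235/5951710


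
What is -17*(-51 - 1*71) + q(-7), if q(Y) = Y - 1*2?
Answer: 2065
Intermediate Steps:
q(Y) = -2 + Y (q(Y) = Y - 2 = -2 + Y)
-17*(-51 - 1*71) + q(-7) = -17*(-51 - 1*71) + (-2 - 7) = -17*(-51 - 71) - 9 = -17*(-122) - 9 = 2074 - 9 = 2065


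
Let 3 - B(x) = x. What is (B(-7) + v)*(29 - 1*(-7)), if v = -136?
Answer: -4536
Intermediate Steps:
B(x) = 3 - x
(B(-7) + v)*(29 - 1*(-7)) = ((3 - 1*(-7)) - 136)*(29 - 1*(-7)) = ((3 + 7) - 136)*(29 + 7) = (10 - 136)*36 = -126*36 = -4536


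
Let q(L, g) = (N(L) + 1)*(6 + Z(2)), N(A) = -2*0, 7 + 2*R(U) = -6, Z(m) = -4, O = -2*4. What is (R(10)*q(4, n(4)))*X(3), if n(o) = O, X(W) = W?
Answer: -39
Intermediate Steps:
O = -8
n(o) = -8
R(U) = -13/2 (R(U) = -7/2 + (1/2)*(-6) = -7/2 - 3 = -13/2)
N(A) = 0
q(L, g) = 2 (q(L, g) = (0 + 1)*(6 - 4) = 1*2 = 2)
(R(10)*q(4, n(4)))*X(3) = -13/2*2*3 = -13*3 = -39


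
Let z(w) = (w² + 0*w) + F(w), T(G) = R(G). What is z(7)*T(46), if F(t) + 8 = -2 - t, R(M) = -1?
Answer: -32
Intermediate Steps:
T(G) = -1
F(t) = -10 - t (F(t) = -8 + (-2 - t) = -10 - t)
z(w) = -10 + w² - w (z(w) = (w² + 0*w) + (-10 - w) = (w² + 0) + (-10 - w) = w² + (-10 - w) = -10 + w² - w)
z(7)*T(46) = (-10 + 7² - 1*7)*(-1) = (-10 + 49 - 7)*(-1) = 32*(-1) = -32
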